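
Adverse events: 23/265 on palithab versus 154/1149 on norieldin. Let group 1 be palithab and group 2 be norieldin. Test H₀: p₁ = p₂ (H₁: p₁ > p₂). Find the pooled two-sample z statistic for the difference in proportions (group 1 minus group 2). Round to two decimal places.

z = -2.09

p̂₁ = 23/265 ≈ 0.0868, p̂₂ = 154/1149 ≈ 0.1340.
Pooled p̂ = (23+154)/(265+1149) = 177/1414 = 0.1252.
SE = √(0.109508 × 0.00464391) = 0.0226.
z = (0.0868 − 0.1340)/0.0226 = -0.0472/0.0226 = -2.09.
p-value = P(Z > -2.095) ≈ 0.9819.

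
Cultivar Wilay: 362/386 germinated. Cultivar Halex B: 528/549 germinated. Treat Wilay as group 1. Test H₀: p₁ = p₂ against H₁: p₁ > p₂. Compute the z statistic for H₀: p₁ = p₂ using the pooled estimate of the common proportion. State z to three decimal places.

p̂₁ = 362/386 ≈ 0.93782, p̂₂ = 528/549 ≈ 0.96175.
Pooled p̂ = (362+528)/(386+549) = 890/935 = 0.95187.
SE = √(p̂(1−p̂)(1/n₁+1/n₂)) = √(0.95187·0.04813·0.00441217) = √(0.00020213) = 0.01422.
z = (0.93782 − 0.96175)/0.01422 = -0.02393/0.01422 = -1.683.

z = -1.683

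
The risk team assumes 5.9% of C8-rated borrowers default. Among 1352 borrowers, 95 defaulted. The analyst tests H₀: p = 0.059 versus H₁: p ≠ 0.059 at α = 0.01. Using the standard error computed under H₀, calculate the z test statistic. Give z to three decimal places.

p̂ = 95/1352 ≈ 0.07027.
SE = √(p₀(1−p₀)/n) = √(0.055519/1352) = 0.00641.
z = (0.07027 − 0.059)/0.00641 = 0.01127/0.00641 = 1.758.
Two-sided p-value ≈ 2·Φ(−1.758) = 0.0787; since p > α = 0.01, fail to reject H₀.

z = 1.758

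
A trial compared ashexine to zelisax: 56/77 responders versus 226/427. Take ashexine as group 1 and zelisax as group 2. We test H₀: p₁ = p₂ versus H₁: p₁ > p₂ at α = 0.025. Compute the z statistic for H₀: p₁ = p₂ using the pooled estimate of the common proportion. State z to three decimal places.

p̂₁ = 56/77 ≈ 0.727273, p̂₂ = 226/427 ≈ 0.529274.
Pooled p̂ = (56+226)/(77+427) = 282/504 = 0.559524.
SE = √(p̂(1−p̂)(1/n₁+1/n₂)) = √(0.559524·0.440476·0.0153289) = √(0.00377792) = 0.061465.
z = (0.727273 − 0.529274)/0.061465 = 0.197999/0.061465 = 3.221.
p-value = P(Z > 3.221) ≈ 0.0006, so at α = 0.025 we reject H₀.

z = 3.221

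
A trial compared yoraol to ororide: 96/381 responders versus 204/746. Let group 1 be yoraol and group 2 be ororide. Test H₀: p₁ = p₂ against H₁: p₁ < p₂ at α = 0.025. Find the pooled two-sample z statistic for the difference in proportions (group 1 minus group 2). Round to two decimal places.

z = -0.77

p̂₁ = 96/381 ≈ 0.2520, p̂₂ = 204/746 ≈ 0.2735.
Pooled p̂ = (96+204)/(381+746) = 300/1127 = 0.2662.
SE = √(0.195334 × 0.00396515) = 0.0278.
z = (0.2520 − 0.2735)/0.0278 = -0.0215/0.0278 = -0.77.
p-value = P(Z < -0.772) ≈ 0.2200, so at α = 0.025 we fail to reject H₀.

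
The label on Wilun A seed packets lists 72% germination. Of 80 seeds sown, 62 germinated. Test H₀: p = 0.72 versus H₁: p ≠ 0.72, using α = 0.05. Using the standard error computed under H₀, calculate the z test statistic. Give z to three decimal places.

p̂ = 62/80 ≈ 0.77500.
Standard error under H₀: √(0.72×0.28/80) = 0.05020.
z = (0.77500 − 0.72)/0.05020 = 0.05500/0.05020 = 1.096.
Two-sided p-value ≈ 2·Φ(−1.096) = 0.2732; since p > α = 0.05, fail to reject H₀.

z = 1.096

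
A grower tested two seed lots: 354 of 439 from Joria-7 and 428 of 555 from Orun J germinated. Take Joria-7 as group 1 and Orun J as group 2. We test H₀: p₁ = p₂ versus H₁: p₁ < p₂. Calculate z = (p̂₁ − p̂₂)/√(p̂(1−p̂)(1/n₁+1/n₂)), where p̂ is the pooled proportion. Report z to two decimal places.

z = 1.35

p̂₁ = 354/439 ≈ 0.80638, p̂₂ = 428/555 ≈ 0.77117.
Pooled p̂ = (354+428)/(439+555) = 782/994 = 0.78672.
SE = √(p̂(1−p̂)(1/n₁+1/n₂)) = √(0.78672·0.21328·0.00407971) = √(0.00068454) = 0.02616.
z = (0.80638 − 0.77117)/0.02616 = 0.03521/0.02616 = 1.35.
p-value = P(Z < 1.346) ≈ 0.9108.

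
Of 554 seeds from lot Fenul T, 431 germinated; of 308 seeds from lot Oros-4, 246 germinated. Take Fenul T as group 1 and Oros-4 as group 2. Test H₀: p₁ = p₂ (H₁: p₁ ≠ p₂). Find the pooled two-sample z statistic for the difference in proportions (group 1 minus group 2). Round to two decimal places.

z = -0.71

p̂₁ = 431/554 = 0.7780, p̂₂ = 246/308 = 0.7987.
Pooled p̂ = (431+246)/(554+308) = 677/862 = 0.7854.
SE = √(0.168557 × 0.00505181) = 0.0292.
z = (0.7780 − 0.7987)/0.0292 = -0.0207/0.0292 = -0.71.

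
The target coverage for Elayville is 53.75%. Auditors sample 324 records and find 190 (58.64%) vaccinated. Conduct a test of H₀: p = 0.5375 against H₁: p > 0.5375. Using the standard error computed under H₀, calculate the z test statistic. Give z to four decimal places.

p̂ = 190/324 = 0.586420.
Standard error under H₀: √(0.5375×0.4625/324) = 0.027700.
z = (0.586420 − 0.5375)/0.027700 = 0.048920/0.027700 = 1.7661.

z = 1.7661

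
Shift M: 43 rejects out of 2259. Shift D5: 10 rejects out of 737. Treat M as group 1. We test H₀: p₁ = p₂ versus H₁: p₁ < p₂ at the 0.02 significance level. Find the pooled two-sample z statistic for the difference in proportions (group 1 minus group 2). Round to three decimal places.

z = 0.978

p̂₁ = 43/2259 = 0.0190350, p̂₂ = 10/737 = 0.0135685.
Pooled p̂ = (43+10)/(2259+737) = 53/2996 = 0.0176903.
SE = √(0.0173773 × 0.00179953) = 0.0055920.
z = (0.0190350 − 0.0135685)/0.0055920 = 0.0054665/0.0055920 = 0.978.
p-value = P(Z < 0.978) ≈ 0.8358; since p > α = 0.02, fail to reject H₀.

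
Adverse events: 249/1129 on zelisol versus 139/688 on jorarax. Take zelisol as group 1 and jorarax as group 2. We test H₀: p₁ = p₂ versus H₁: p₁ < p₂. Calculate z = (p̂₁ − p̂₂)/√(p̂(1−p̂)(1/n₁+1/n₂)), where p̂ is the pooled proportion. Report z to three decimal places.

z = 0.934

p̂₁ = 249/1129 ≈ 0.22055, p̂₂ = 139/688 ≈ 0.20203.
Pooled p̂ = (249+139)/(1129+688) = 388/1817 = 0.21354.
SE = √(0.16794 × 0.00233923) = 0.01982.
z = (0.22055 − 0.20203)/0.01982 = 0.01852/0.01982 = 0.934.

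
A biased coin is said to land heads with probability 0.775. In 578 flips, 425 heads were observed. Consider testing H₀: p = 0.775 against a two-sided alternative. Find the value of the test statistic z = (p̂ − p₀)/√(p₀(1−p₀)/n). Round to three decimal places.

p̂ = 425/578 ≈ 0.73529.
Under H₀, SE = √(0.775·0.225/578) = √(0.000301687) = 0.01737.
z = (0.73529 − 0.775)/0.01737 = -0.03971/0.01737 = -2.286.
Two-sided p-value ≈ 2·Φ(−2.286) = 0.0223.

z = -2.286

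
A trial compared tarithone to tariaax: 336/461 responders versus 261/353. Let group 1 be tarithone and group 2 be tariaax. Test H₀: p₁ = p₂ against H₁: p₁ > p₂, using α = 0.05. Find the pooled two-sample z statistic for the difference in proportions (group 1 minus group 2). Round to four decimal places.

z = -0.3366

p̂₁ = 336/461 = 0.728850, p̂₂ = 261/353 = 0.739377.
Pooled p̂ = (336+261)/(461+353) = 597/814 = 0.733415.
SE = √(0.195517 × 0.00500206) = 0.031273.
z = (0.728850 − 0.739377)/0.031273 = -0.010527/0.031273 = -0.3366.
p-value = P(Z > -0.337) ≈ 0.6318; since p > α = 0.05, fail to reject H₀.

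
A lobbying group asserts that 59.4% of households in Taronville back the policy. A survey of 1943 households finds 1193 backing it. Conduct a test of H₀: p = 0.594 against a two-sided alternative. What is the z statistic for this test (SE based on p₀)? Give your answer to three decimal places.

p̂ = 1193/1943 ≈ 0.61400.
Under H₀, SE = √(0.594·0.406/1943) = √(0.000124119) = 0.01114.
z = (0.61400 − 0.594)/0.01114 = 0.02000/0.01114 = 1.795.

z = 1.795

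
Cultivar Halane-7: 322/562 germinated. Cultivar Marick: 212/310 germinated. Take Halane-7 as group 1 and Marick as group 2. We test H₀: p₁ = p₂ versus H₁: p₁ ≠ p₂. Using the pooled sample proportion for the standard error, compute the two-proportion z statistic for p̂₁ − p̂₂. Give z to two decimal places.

p̂₁ = 322/562 = 0.57295, p̂₂ = 212/310 = 0.68387.
Pooled p̂ = (322+212)/(562+310) = 534/872 = 0.61239.
SE = √(p̂(1−p̂)(1/n₁+1/n₂)) = √(0.61239·0.38761·0.00500517) = √(0.00118807) = 0.03447.
z = (0.57295 − 0.68387)/0.03447 = -0.11092/0.03447 = -3.22.
p-value = 2·P(Z > 3.218) ≈ 0.0013.

z = -3.22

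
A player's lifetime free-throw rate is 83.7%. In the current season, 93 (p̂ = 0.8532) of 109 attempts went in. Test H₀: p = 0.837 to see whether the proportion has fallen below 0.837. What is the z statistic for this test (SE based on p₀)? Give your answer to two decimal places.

z = 0.46

p̂ = 93/109 ≈ 0.8532.
Standard error under H₀: √(0.837×0.163/109) = 0.0354.
z = (0.8532 − 0.837)/0.0354 = 0.0162/0.0354 = 0.46.
p-value = P(Z < 0.458) ≈ 0.6766.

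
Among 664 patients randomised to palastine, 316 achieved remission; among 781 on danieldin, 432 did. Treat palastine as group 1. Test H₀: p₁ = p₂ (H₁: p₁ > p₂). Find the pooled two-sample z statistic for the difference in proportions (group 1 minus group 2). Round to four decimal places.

p̂₁ = 316/664 = 0.4759036, p̂₂ = 432/781 = 0.5531370.
Pooled p̂ = (316+432)/(664+781) = 748/1445 = 0.5176471.
SE = √(p̂(1−p̂)(1/n₁+1/n₂)) = √(0.5176471·0.4823529·0.00278643) = √(0.000695741) = 0.0263769.
z = (0.4759036 − 0.5531370)/0.0263769 = -0.0772334/0.0263769 = -2.9281.
p-value = P(Z > -2.928) ≈ 0.9983.

z = -2.9281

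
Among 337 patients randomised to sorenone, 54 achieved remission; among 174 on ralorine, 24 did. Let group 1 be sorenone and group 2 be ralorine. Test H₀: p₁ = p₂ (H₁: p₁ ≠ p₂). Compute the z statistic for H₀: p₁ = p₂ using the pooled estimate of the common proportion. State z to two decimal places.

p̂₁ = 54/337 ≈ 0.1602, p̂₂ = 24/174 ≈ 0.1379.
Pooled p̂ = (54+24)/(337+174) = 78/511 = 0.1526.
SE = √(0.129342 × 0.00871449) = 0.0336.
z = (0.1602 − 0.1379)/0.0336 = 0.0223/0.0336 = 0.66.

z = 0.66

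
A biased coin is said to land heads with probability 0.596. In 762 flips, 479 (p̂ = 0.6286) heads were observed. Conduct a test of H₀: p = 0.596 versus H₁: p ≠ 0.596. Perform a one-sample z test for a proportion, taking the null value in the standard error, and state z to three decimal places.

z = 1.834

p̂ = 479/762 ≈ 0.62861.
SE = √(p₀(1−p₀)/n) = √(0.24078/762) = 0.01778.
z = (0.62861 − 0.596)/0.01778 = 0.03261/0.01778 = 1.834.
p-value = 2·P(Z > 1.834) ≈ 0.0666.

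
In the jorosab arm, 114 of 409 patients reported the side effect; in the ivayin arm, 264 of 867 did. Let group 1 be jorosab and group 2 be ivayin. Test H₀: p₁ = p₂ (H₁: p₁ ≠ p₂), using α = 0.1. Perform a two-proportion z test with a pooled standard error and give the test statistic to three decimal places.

p̂₁ = 114/409 ≈ 0.27873, p̂₂ = 264/867 ≈ 0.30450.
Pooled p̂ = (114+264)/(409+867) = 378/1276 = 0.29624.
SE = √(0.208481 × 0.00359839) = 0.02739.
z = (0.27873 − 0.30450)/0.02739 = -0.02577/0.02739 = -0.941.
Two-sided p-value ≈ 2·Φ(−0.941) = 0.3468. With α = 0.1, fail to reject H₀.

z = -0.941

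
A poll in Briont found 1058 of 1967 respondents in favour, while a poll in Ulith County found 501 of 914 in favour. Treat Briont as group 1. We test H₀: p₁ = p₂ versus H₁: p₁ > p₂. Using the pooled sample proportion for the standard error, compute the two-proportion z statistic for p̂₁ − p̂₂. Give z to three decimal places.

p̂₁ = 1058/1967 ≈ 0.53787, p̂₂ = 501/914 ≈ 0.54814.
Pooled p̂ = (1058+501)/(1967+914) = 1559/2881 = 0.54113.
SE = √(0.248308 × 0.00160248) = 0.01995.
z = (0.53787 − 0.54814)/0.01995 = -0.01027/0.01995 = -0.515.

z = -0.515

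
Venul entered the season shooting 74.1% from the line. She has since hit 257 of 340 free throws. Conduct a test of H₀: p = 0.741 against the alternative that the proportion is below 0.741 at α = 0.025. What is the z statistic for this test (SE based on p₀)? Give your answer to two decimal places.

p̂ = 257/340 = 0.7559.
Standard error under H₀: √(0.741×0.259/340) = 0.0238.
z = (0.7559 − 0.741)/0.0238 = 0.0149/0.0238 = 0.63.
p-value = P(Z < 0.626) ≈ 0.7345, so at α = 0.025 we fail to reject H₀.

z = 0.63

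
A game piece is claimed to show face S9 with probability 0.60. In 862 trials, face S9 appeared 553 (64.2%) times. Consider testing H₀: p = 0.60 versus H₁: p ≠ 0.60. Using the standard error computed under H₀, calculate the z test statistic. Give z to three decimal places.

z = 2.489

p̂ = 553/862 ≈ 0.641531.
Under H₀, SE = √(0.6·0.4/862) = √(0.000278422) = 0.016686.
z = (0.641531 − 0.6)/0.016686 = 0.041531/0.016686 = 2.489.
Two-sided p-value ≈ 2·Φ(−2.489) = 0.0128.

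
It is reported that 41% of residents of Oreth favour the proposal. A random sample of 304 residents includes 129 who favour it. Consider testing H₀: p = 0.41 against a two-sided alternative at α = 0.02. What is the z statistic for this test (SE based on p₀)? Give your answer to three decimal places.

p̂ = 129/304 ≈ 0.42434.
Under H₀, SE = √(0.41·0.59/304) = √(0.000795724) = 0.02821.
z = (0.42434 − 0.41)/0.02821 = 0.01434/0.02821 = 0.508.
p-value = 2·P(Z > 0.508) ≈ 0.6112, so at α = 0.02 we fail to reject H₀.

z = 0.508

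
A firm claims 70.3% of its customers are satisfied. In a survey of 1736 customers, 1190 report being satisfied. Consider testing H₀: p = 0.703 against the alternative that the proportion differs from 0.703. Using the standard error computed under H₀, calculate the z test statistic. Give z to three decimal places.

p̂ = 1190/1736 ≈ 0.68548.
SE = √(p₀(1−p₀)/n) = √(0.20879/1736) = 0.01097.
z = (0.68548 − 0.703)/0.01097 = -0.01752/0.01097 = -1.597.

z = -1.597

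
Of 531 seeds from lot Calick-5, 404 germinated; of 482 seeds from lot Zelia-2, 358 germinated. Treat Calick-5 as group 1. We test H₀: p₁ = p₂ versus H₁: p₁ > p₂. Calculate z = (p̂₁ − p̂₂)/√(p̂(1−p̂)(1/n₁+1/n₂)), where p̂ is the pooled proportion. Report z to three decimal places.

p̂₁ = 404/531 ≈ 0.76083, p̂₂ = 358/482 ≈ 0.74274.
Pooled p̂ = (404+358)/(531+482) = 762/1013 = 0.75222.
SE = √(p̂(1−p̂)(1/n₁+1/n₂)) = √(0.75222·0.24778·0.00395793) = √(0.000737696) = 0.02716.
z = (0.76083 − 0.74274)/0.02716 = 0.01809/0.02716 = 0.666.

z = 0.666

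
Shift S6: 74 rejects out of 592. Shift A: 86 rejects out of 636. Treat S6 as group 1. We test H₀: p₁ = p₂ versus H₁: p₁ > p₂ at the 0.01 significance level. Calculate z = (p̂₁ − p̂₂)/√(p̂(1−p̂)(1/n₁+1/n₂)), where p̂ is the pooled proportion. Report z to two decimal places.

p̂₁ = 74/592 ≈ 0.1250, p̂₂ = 86/636 ≈ 0.1352.
Pooled p̂ = (74+86)/(592+636) = 160/1228 = 0.1303.
SE = √(0.113317 × 0.00326152) = 0.0192.
z = (0.1250 − 0.1352)/0.0192 = -0.0102/0.0192 = -0.53.
p-value = P(Z > -0.532) ≈ 0.7025; since p > α = 0.01, fail to reject H₀.

z = -0.53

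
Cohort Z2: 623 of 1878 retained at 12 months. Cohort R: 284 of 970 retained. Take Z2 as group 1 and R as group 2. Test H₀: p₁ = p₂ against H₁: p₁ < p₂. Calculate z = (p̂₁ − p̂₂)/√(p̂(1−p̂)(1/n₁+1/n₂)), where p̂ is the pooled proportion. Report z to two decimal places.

z = 2.11

p̂₁ = 623/1878 = 0.3317, p̂₂ = 284/970 = 0.2928.
Pooled p̂ = (623+284)/(1878+970) = 907/2848 = 0.3185.
SE = √(0.217047 × 0.00156341) = 0.0184.
z = (0.3317 − 0.2928)/0.0184 = 0.0389/0.0184 = 2.11.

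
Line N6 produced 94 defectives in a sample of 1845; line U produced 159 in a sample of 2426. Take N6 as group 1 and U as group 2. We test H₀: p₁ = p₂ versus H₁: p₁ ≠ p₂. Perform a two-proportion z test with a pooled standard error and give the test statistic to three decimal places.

p̂₁ = 94/1845 ≈ 0.05095, p̂₂ = 159/2426 ≈ 0.06554.
Pooled p̂ = (94+159)/(1845+2426) = 253/4271 = 0.05924.
SE = √(0.0557277 × 0.000954207) = 0.00729.
z = (0.05095 − 0.06554)/0.00729 = -0.01459/0.00729 = -2.001.
Two-sided p-value ≈ 2·Φ(−2.001) = 0.0454.

z = -2.001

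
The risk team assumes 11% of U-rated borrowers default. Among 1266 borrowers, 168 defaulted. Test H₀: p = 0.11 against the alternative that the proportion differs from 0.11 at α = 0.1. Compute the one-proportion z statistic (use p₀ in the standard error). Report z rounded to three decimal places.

p̂ = 168/1266 = 0.13270.
Under H₀, SE = √(0.11·0.89/1266) = √(7.73302e-05) = 0.00879.
z = (0.13270 − 0.11)/0.00879 = 0.02270/0.00879 = 2.582.
Two-sided p-value ≈ 2·Φ(−2.582) = 0.0098; since p < α = 0.1, reject H₀.

z = 2.582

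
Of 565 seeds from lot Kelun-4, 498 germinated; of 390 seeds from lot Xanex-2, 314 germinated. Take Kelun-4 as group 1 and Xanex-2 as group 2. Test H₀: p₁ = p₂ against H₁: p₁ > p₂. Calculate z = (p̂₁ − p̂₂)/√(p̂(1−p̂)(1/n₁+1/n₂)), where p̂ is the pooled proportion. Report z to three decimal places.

z = 3.248

p̂₁ = 498/565 = 0.88142, p̂₂ = 314/390 = 0.80513.
Pooled p̂ = (498+314)/(565+390) = 812/955 = 0.85026.
SE = √(p̂(1−p̂)(1/n₁+1/n₂)) = √(0.85026·0.14974·0.00433401) = √(0.000551792) = 0.02349.
z = (0.88142 − 0.80513)/0.02349 = 0.07629/0.02349 = 3.248.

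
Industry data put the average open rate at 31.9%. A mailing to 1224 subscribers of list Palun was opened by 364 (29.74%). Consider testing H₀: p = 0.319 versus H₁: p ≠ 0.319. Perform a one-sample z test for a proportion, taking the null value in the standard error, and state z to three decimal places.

z = -1.622

p̂ = 364/1224 ≈ 0.29739.
Standard error under H₀: √(0.319×0.681/1224) = 0.01332.
z = (0.29739 − 0.319)/0.01332 = -0.02161/0.01332 = -1.622.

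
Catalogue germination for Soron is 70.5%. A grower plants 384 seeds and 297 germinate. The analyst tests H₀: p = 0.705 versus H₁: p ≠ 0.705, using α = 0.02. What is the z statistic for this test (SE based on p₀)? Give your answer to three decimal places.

p̂ = 297/384 ≈ 0.77344.
Standard error under H₀: √(0.705×0.295/384) = 0.02327.
z = (0.77344 − 0.705)/0.02327 = 0.06844/0.02327 = 2.941.
Two-sided p-value ≈ 2·Φ(−2.941) = 0.0033; since p < α = 0.02, reject H₀.

z = 2.941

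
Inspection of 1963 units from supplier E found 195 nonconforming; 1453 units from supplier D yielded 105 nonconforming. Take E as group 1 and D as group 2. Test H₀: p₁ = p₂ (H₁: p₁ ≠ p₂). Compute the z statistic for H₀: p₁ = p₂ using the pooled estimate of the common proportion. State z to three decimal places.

z = 2.764

p̂₁ = 195/1963 ≈ 0.099338, p̂₂ = 105/1453 ≈ 0.072264.
Pooled p̂ = (195+105)/(1963+1453) = 300/3416 = 0.087822.
SE = √(0.0801093 × 0.00119766) = 0.009795.
z = (0.099338 − 0.072264)/0.009795 = 0.027074/0.009795 = 2.764.
p-value = 2·P(Z > 2.764) ≈ 0.0057.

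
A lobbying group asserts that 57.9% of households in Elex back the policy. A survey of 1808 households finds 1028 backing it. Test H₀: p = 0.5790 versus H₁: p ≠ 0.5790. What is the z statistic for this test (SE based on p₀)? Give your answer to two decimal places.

z = -0.90

p̂ = 1028/1808 ≈ 0.5686.
Under H₀, SE = √(0.579·0.421/1808) = √(0.000134822) = 0.0116.
z = (0.5686 − 0.579)/0.0116 = -0.0104/0.0116 = -0.90.
Two-sided p-value ≈ 2·Φ(−0.897) = 0.3697.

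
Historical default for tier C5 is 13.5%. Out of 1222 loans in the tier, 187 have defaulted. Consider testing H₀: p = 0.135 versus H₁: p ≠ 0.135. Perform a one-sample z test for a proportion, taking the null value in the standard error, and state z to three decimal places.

z = 1.844

p̂ = 187/1222 ≈ 0.15303.
Standard error under H₀: √(0.135×0.865/1222) = 0.00978.
z = (0.15303 − 0.135)/0.00978 = 0.01803/0.00978 = 1.844.
Two-sided p-value ≈ 2·Φ(−1.844) = 0.0652.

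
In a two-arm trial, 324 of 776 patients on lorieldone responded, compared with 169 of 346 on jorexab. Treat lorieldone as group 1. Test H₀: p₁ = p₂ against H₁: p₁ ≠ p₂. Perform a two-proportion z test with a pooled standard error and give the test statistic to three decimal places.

z = -2.210

p̂₁ = 324/776 = 0.41753, p̂₂ = 169/346 = 0.48844.
Pooled p̂ = (324+169)/(776+346) = 493/1122 = 0.43939.
SE = √(0.246327 × 0.00417883) = 0.03208.
z = (0.41753 − 0.48844)/0.03208 = -0.07091/0.03208 = -2.210.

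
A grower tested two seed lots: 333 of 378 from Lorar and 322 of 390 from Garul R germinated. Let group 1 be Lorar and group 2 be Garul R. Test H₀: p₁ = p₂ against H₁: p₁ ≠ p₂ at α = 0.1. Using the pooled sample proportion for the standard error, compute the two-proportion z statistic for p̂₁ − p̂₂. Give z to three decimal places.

z = 2.163

p̂₁ = 333/378 = 0.88095, p̂₂ = 322/390 = 0.82564.
Pooled p̂ = (333+322)/(378+390) = 655/768 = 0.85286.
SE = √(p̂(1−p̂)(1/n₁+1/n₂)) = √(0.85286·0.14714·0.00520961) = √(0.000653736) = 0.02557.
z = (0.88095 − 0.82564)/0.02557 = 0.05531/0.02557 = 2.163.
Two-sided p-value ≈ 2·Φ(−2.163) = 0.0305, so at α = 0.1 we reject H₀.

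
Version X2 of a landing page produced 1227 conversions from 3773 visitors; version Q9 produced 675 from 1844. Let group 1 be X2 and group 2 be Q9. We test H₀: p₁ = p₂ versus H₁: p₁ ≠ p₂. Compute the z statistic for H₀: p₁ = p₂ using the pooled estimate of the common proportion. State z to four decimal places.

z = -3.0377

p̂₁ = 1227/3773 ≈ 0.3252054, p̂₂ = 675/1844 ≈ 0.3660521.
Pooled p̂ = (1227+675)/(3773+1844) = 1902/5617 = 0.3386149.
SE = √(0.223955 × 0.00080734) = 0.0134465.
z = (0.3252054 − 0.3660521)/0.0134465 = -0.0408467/0.0134465 = -3.0377.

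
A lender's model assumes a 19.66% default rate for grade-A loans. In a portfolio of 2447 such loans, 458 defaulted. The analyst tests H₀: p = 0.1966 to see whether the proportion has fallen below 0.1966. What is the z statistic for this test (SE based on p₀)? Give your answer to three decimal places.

p̂ = 458/2447 = 0.18717.
Under H₀, SE = √(0.1966·0.8034/2447) = √(6.45478e-05) = 0.00803.
z = (0.18717 − 0.1966)/0.00803 = -0.00943/0.00803 = -1.174.
p-value = P(Z < -1.174) ≈ 0.1202.

z = -1.174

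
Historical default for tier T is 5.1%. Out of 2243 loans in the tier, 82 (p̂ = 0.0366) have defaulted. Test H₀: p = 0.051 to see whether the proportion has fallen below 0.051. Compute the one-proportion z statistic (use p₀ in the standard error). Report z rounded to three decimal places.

p̂ = 82/2243 ≈ 0.036558.
SE = √(p₀(1−p₀)/n) = √(0.048399/2243) = 0.004645.
z = (0.036558 − 0.051)/0.004645 = -0.014442/0.004645 = -3.109.

z = -3.109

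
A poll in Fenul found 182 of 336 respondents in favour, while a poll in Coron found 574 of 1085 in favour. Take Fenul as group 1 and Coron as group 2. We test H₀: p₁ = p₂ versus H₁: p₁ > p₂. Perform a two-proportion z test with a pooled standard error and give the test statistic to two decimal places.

z = 0.41

p̂₁ = 182/336 = 0.5417, p̂₂ = 574/1085 = 0.5290.
Pooled p̂ = (182+574)/(336+1085) = 756/1421 = 0.5320.
SE = √(0.248975 × 0.00389785) = 0.0312.
z = (0.5417 − 0.5290)/0.0312 = 0.0127/0.0312 = 0.41.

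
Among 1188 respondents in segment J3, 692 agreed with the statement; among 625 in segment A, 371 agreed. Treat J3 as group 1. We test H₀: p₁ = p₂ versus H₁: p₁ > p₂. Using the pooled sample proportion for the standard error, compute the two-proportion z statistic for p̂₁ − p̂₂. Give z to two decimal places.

p̂₁ = 692/1188 = 0.5825, p̂₂ = 371/625 = 0.5936.
Pooled p̂ = (692+371)/(1188+625) = 1063/1813 = 0.5863.
SE = √(0.242549 × 0.00244175) = 0.0243.
z = (0.5825 − 0.5936)/0.0243 = -0.0111/0.0243 = -0.46.
p-value = P(Z > -0.456) ≈ 0.6760.

z = -0.46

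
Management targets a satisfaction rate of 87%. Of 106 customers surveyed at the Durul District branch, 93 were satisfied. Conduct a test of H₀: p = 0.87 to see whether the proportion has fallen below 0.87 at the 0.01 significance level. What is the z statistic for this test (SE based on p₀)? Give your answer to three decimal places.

z = 0.225

p̂ = 93/106 ≈ 0.87736.
SE = √(p₀(1−p₀)/n) = √(0.1131/106) = 0.03266.
z = (0.87736 − 0.87)/0.03266 = 0.00736/0.03266 = 0.225.
p-value = P(Z < 0.225) ≈ 0.5891; since p > α = 0.01, fail to reject H₀.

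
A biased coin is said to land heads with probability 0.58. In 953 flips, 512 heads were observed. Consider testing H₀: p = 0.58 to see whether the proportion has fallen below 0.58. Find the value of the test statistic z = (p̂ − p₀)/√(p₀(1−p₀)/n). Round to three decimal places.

p̂ = 512/953 = 0.53725.
Standard error under H₀: √(0.58×0.42/953) = 0.01599.
z = (0.53725 − 0.58)/0.01599 = -0.04275/0.01599 = -2.674.

z = -2.674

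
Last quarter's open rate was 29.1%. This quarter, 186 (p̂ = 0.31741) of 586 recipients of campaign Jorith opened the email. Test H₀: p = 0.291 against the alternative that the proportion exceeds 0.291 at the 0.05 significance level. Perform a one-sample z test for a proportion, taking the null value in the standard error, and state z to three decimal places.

p̂ = 186/586 = 0.317406.
Under H₀, SE = √(0.291·0.709/586) = √(0.00035208) = 0.018764.
z = (0.317406 − 0.291)/0.018764 = 0.026406/0.018764 = 1.407.
p-value = P(Z > 1.407) ≈ 0.0797. With α = 0.05, fail to reject H₀.

z = 1.407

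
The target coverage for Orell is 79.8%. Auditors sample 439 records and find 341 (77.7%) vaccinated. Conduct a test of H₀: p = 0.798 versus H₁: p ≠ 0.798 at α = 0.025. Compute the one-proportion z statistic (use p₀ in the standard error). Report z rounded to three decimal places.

z = -1.108

p̂ = 341/439 = 0.77677.
Standard error under H₀: √(0.798×0.202/439) = 0.01916.
z = (0.77677 − 0.798)/0.01916 = -0.02123/0.01916 = -1.108.
p-value = 2·P(Z > 1.108) ≈ 0.2678, so at α = 0.025 we fail to reject H₀.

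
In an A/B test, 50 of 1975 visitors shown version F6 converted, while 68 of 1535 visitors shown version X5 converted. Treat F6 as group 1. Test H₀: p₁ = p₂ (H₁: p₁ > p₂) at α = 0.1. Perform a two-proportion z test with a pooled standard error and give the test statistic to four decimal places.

p̂₁ = 50/1975 ≈ 0.0253165, p̂₂ = 68/1535 ≈ 0.0442997.
Pooled p̂ = (50+68)/(1975+1535) = 118/3510 = 0.0336182.
SE = √(p̂(1−p̂)(1/n₁+1/n₂)) = √(0.0336182·0.9663818·0.00115779) = √(3.76145e-05) = 0.0061331.
z = (0.0253165 − 0.0442997)/0.0061331 = -0.0189832/0.0061331 = -3.0952.
p-value = P(Z > -3.095) ≈ 0.9990. With α = 0.1, fail to reject H₀.

z = -3.0952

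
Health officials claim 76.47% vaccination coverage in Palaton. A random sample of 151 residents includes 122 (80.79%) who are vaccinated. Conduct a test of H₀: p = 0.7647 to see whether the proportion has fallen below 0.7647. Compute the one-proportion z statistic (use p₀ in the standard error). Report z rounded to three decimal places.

z = 1.253

p̂ = 122/151 = 0.80795.
SE = √(p₀(1−p₀)/n) = √(0.17993/151) = 0.03452.
z = (0.80795 − 0.7647)/0.03452 = 0.04325/0.03452 = 1.253.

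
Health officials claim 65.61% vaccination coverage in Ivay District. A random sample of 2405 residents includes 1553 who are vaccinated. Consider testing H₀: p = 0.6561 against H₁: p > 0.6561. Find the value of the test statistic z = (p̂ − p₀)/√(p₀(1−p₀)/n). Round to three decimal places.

z = -1.070

p̂ = 1553/2405 ≈ 0.645738.
Under H₀, SE = √(0.6561·0.3439/2405) = √(9.38182e-05) = 0.009686.
z = (0.645738 − 0.6561)/0.009686 = -0.010362/0.009686 = -1.070.
p-value = P(Z > -1.070) ≈ 0.8576.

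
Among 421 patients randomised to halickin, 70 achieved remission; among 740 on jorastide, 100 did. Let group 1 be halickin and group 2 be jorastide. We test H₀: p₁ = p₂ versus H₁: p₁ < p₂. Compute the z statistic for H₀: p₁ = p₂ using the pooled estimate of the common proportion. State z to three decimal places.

z = 1.443

p̂₁ = 70/421 = 0.16627, p̂₂ = 100/740 = 0.13514.
Pooled p̂ = (70+100)/(421+740) = 170/1161 = 0.14643.
SE = √(p̂(1−p̂)(1/n₁+1/n₂)) = √(0.14643·0.85357·0.00372665) = √(0.000465775) = 0.02158.
z = (0.16627 − 0.13514)/0.02158 = 0.03113/0.02158 = 1.443.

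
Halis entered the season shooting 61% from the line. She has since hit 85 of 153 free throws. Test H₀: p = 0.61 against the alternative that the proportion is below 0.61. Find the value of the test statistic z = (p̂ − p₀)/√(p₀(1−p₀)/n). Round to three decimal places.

p̂ = 85/153 ≈ 0.55556.
Under H₀, SE = √(0.61·0.39/153) = √(0.0015549) = 0.03943.
z = (0.55556 − 0.61)/0.03943 = -0.05444/0.03943 = -1.381.

z = -1.381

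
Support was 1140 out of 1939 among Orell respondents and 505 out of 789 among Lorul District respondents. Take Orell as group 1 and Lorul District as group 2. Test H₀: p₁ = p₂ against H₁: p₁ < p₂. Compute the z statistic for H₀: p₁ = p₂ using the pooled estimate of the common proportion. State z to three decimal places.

z = -2.523

p̂₁ = 1140/1939 = 0.58793, p̂₂ = 505/789 = 0.64005.
Pooled p̂ = (1140+505)/(1939+789) = 1645/2728 = 0.60301.
SE = √(0.23939 × 0.00178316) = 0.02066.
z = (0.58793 − 0.64005)/0.02066 = -0.05212/0.02066 = -2.523.
p-value = P(Z < -2.523) ≈ 0.0058.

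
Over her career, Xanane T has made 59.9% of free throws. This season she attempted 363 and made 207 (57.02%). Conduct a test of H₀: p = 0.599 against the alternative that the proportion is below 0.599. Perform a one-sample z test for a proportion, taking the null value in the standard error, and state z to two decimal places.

p̂ = 207/363 ≈ 0.5702.
SE = √(p₀(1−p₀)/n) = √(0.2402/363) = 0.0257.
z = (0.5702 − 0.599)/0.0257 = -0.0288/0.0257 = -1.12.

z = -1.12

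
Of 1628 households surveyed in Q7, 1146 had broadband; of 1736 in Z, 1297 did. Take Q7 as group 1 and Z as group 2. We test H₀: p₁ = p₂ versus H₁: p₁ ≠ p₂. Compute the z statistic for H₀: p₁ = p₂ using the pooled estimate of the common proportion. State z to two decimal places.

p̂₁ = 1146/1628 ≈ 0.7039, p̂₂ = 1297/1736 ≈ 0.7471.
Pooled p̂ = (1146+1297)/(1628+1736) = 2443/3364 = 0.7262.
SE = √(p̂(1−p̂)(1/n₁+1/n₂)) = √(0.7262·0.2738·0.00119029) = √(0.000236659) = 0.0154.
z = (0.7039 − 0.7471)/0.0154 = -0.0432/0.0154 = -2.81.

z = -2.81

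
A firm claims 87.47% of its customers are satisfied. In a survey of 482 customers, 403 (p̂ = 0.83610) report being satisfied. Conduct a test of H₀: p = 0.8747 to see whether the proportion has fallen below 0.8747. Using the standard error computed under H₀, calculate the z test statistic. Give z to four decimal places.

z = -2.5598

p̂ = 403/482 = 0.8360996.
SE = √(p₀(1−p₀)/n) = √(0.1096/482) = 0.0150793.
z = (0.8360996 − 0.8747)/0.0150793 = -0.0386004/0.0150793 = -2.5598.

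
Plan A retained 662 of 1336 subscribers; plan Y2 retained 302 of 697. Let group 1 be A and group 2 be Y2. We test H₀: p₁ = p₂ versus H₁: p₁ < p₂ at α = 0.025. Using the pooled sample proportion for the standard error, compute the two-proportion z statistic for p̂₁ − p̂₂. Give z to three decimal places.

z = 2.667

p̂₁ = 662/1336 = 0.49551, p̂₂ = 302/697 = 0.43329.
Pooled p̂ = (662+302)/(1336+697) = 964/2033 = 0.47418.
SE = √(p̂(1−p̂)(1/n₁+1/n₂)) = √(0.47418·0.52582·0.00218322) = √(0.00054435) = 0.02333.
z = (0.49551 − 0.43329)/0.02333 = 0.06222/0.02333 = 2.667.
p-value = P(Z < 2.667) ≈ 0.9962. With α = 0.025, fail to reject H₀.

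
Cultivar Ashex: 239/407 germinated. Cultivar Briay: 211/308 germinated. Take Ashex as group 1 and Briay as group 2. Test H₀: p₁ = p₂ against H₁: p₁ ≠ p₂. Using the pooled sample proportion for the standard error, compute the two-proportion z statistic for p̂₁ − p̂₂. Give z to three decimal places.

p̂₁ = 239/407 = 0.58722, p̂₂ = 211/308 = 0.68506.
Pooled p̂ = (239+211)/(407+308) = 450/715 = 0.62937.
SE = √(0.233263 × 0.00570376) = 0.03648.
z = (0.58722 − 0.68506)/0.03648 = -0.09784/0.03648 = -2.682.

z = -2.682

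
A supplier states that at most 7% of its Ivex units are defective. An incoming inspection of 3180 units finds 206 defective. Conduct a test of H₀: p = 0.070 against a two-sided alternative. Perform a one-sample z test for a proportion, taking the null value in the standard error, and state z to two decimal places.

z = -1.15

p̂ = 206/3180 ≈ 0.06478.
Standard error under H₀: √(0.07×0.93/3180) = 0.00452.
z = (0.06478 − 0.07)/0.00452 = -0.00522/0.00452 = -1.15.
Two-sided p-value ≈ 2·Φ(−1.154) = 0.2486.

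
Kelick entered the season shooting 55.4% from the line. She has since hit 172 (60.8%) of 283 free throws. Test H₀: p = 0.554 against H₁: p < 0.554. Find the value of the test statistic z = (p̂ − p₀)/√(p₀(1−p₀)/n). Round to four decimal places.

p̂ = 172/283 ≈ 0.607774.
Standard error under H₀: √(0.554×0.446/283) = 0.029548.
z = (0.607774 − 0.554)/0.029548 = 0.053774/0.029548 = 1.8199.
p-value = P(Z < 1.820) ≈ 0.9656.

z = 1.8199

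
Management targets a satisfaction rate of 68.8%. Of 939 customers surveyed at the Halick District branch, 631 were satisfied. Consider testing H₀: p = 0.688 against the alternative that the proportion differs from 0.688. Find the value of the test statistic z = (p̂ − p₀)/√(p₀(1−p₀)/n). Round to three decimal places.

z = -1.059

p̂ = 631/939 = 0.67199.
Standard error under H₀: √(0.688×0.312/939) = 0.01512.
z = (0.67199 − 0.688)/0.01512 = -0.01601/0.01512 = -1.059.
p-value = 2·P(Z > 1.059) ≈ 0.2897.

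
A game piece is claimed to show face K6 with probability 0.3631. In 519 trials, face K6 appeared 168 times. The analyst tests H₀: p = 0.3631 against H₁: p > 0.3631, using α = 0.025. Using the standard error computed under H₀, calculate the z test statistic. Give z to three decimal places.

p̂ = 168/519 = 0.323699.
Standard error under H₀: √(0.3631×0.6369/519) = 0.021109.
z = (0.323699 − 0.3631)/0.021109 = -0.039401/0.021109 = -1.867.
p-value = P(Z > -1.867) ≈ 0.9690. With α = 0.025, fail to reject H₀.

z = -1.867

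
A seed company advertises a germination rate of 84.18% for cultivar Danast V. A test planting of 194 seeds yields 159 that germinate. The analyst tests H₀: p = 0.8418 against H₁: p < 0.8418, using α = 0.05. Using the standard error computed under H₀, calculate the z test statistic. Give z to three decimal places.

p̂ = 159/194 ≈ 0.81959.
Standard error under H₀: √(0.8418×0.1582/194) = 0.02620.
z = (0.81959 − 0.8418)/0.02620 = -0.02221/0.02620 = -0.848.
p-value = P(Z < -0.848) ≈ 0.1983, so at α = 0.05 we fail to reject H₀.

z = -0.848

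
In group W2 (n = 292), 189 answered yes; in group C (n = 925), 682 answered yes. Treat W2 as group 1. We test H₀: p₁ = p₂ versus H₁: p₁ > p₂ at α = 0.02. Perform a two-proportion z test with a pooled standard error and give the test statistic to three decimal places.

p̂₁ = 189/292 = 0.64726, p̂₂ = 682/925 = 0.73730.
Pooled p̂ = (189+682)/(292+925) = 871/1217 = 0.71569.
SE = √(0.203476 × 0.00450574) = 0.03028.
z = (0.64726 − 0.73730)/0.03028 = -0.09004/0.03028 = -2.974.
p-value = P(Z > -2.974) ≈ 0.9985. With α = 0.02, fail to reject H₀.

z = -2.974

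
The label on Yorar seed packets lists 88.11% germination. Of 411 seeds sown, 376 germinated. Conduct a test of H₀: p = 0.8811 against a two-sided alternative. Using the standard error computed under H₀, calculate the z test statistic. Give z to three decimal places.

z = 2.113

p̂ = 376/411 = 0.91484.
SE = √(p₀(1−p₀)/n) = √(0.10476/411) = 0.01597.
z = (0.91484 − 0.8811)/0.01597 = 0.03374/0.01597 = 2.113.
p-value = 2·P(Z > 2.113) ≈ 0.0346.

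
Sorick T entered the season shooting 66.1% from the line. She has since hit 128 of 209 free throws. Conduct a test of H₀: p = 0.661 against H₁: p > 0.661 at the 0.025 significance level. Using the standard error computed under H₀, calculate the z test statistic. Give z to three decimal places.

p̂ = 128/209 = 0.61244.
Under H₀, SE = √(0.661·0.339/209) = √(0.00107215) = 0.03274.
z = (0.61244 − 0.661)/0.03274 = -0.04856/0.03274 = -1.483.
p-value = P(Z > -1.483) ≈ 0.9310. With α = 0.025, fail to reject H₀.

z = -1.483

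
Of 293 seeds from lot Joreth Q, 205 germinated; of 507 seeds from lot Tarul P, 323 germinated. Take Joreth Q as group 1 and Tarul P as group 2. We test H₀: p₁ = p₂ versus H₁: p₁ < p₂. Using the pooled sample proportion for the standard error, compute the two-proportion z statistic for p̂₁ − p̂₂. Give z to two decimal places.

z = 1.80

p̂₁ = 205/293 = 0.6997, p̂₂ = 323/507 = 0.6371.
Pooled p̂ = (205+323)/(293+507) = 528/800 = 0.6600.
SE = √(0.2244 × 0.00538536) = 0.0348.
z = (0.6997 − 0.6371)/0.0348 = 0.0626/0.0348 = 1.80.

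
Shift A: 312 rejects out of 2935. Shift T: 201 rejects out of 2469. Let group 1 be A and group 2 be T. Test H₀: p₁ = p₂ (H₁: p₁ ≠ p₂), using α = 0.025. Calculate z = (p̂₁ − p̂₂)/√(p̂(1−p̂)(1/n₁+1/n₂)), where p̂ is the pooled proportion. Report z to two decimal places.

z = 3.11

p̂₁ = 312/2935 = 0.1063, p̂₂ = 201/2469 = 0.0814.
Pooled p̂ = (312+201)/(2935+2469) = 513/5404 = 0.0949.
SE = √(0.085918 × 0.000745738) = 0.0080.
z = (0.1063 − 0.0814)/0.0080 = 0.0249/0.0080 = 3.11.
Two-sided p-value ≈ 2·Φ(−3.110) = 0.0019; since p < α = 0.025, reject H₀.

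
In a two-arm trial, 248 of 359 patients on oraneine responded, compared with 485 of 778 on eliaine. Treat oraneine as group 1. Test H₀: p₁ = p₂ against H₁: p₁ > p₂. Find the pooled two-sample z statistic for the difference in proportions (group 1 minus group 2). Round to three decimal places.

p̂₁ = 248/359 = 0.69081, p̂₂ = 485/778 = 0.62339.
Pooled p̂ = (248+485)/(359+778) = 733/1137 = 0.64468.
SE = √(p̂(1−p̂)(1/n₁+1/n₂)) = √(0.64468·0.35532·0.00407086) = √(0.000932504) = 0.03054.
z = (0.69081 − 0.62339)/0.03054 = 0.06742/0.03054 = 2.208.
p-value = P(Z > 2.208) ≈ 0.0136.

z = 2.208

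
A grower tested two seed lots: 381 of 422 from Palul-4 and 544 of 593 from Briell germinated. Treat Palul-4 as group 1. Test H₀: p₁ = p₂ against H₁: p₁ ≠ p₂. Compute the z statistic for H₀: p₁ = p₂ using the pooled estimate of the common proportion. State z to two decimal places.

z = -0.80

p̂₁ = 381/422 ≈ 0.90284, p̂₂ = 544/593 ≈ 0.91737.
Pooled p̂ = (381+544)/(422+593) = 925/1015 = 0.91133.
SE = √(0.0808076 × 0.00405601) = 0.01810.
z = (0.90284 − 0.91737)/0.01810 = -0.01453/0.01810 = -0.80.
Two-sided p-value ≈ 2·Φ(−0.802) = 0.4224.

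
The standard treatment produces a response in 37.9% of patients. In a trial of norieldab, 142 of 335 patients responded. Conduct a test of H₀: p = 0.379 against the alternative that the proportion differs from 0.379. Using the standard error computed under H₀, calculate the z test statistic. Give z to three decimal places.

p̂ = 142/335 = 0.42388.
Standard error under H₀: √(0.379×0.621/335) = 0.02651.
z = (0.42388 − 0.379)/0.02651 = 0.04488/0.02651 = 1.693.

z = 1.693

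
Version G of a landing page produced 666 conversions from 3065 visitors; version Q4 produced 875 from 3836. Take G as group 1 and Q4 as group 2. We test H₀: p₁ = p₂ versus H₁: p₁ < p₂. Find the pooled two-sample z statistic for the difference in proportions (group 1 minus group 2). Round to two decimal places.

p̂₁ = 666/3065 = 0.2173, p̂₂ = 875/3836 = 0.2281.
Pooled p̂ = (666+875)/(3065+3836) = 1541/6901 = 0.2233.
SE = √(p̂(1−p̂)(1/n₁+1/n₂)) = √(0.2233·0.7767·0.000586952) = √(0.0001018) = 0.0101.
z = (0.2173 − 0.2281)/0.0101 = -0.0108/0.0101 = -1.07.

z = -1.07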